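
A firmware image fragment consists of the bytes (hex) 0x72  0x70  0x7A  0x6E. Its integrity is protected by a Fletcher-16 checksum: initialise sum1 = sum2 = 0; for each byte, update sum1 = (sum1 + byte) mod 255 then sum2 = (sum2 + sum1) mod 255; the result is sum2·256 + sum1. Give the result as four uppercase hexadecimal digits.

7ECB

Running sums (mod 255):
  after byte 0 (0x72): sum1=114, sum2=114
  after byte 1 (0x70): sum1=226, sum2=85
  after byte 2 (0x7A): sum1=93, sum2=178
  after byte 3 (0x6E): sum1=203, sum2=126
Checksum = sum2·256 + sum1 = 126·256 + 203 = 32459 = 0x7ECB.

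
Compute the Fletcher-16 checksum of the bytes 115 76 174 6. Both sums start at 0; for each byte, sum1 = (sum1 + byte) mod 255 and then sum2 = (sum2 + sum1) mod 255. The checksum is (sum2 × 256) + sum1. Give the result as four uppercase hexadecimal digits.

1674

Running sums (mod 255):
  after byte 0 (115): sum1=115, sum2=115
  after byte 1 (76): sum1=191, sum2=51
  after byte 2 (174): sum1=110, sum2=161
  after byte 3 (6): sum1=116, sum2=22
Checksum = sum2·256 + sum1 = 22·256 + 116 = 5748 = 0x1674.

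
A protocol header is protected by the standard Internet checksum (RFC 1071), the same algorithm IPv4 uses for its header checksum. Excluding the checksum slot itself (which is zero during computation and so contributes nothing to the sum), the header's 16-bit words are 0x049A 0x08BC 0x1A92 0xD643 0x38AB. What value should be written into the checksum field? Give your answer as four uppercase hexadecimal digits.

One's-complement addition (fold any carry out of bit 15 back into bit 0):
  0x049A + 0x08BC = 0x00D56
  0x0D56 + 0x1A92 = 0x027E8
  0x27E8 + 0xD643 = 0x0FE2B
  0xFE2B + 0x38AB = 0x136D6 → wrap carry → 0x36D7
One's-complement sum = 0x36D7.
Checksum = ~0x36D7 & 0xFFFF = 0xC928.

C928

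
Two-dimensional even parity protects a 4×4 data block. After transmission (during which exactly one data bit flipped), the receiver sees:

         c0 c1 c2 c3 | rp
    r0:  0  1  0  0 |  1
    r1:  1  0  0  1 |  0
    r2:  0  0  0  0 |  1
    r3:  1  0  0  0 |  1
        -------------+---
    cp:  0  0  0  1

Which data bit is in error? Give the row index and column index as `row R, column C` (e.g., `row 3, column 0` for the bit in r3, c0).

Recompute each row's even parity and compare to rp:
  r0: data parity 1, sent rp 1 → ok
  r1: data parity 0, sent rp 0 → ok
  r2: data parity 0, sent rp 1 → mismatch
  r3: data parity 1, sent rp 1 → ok
Recompute each column's even parity and compare to cp:
  c0: data parity 0, sent cp 0 → ok
  c1: data parity 1, sent cp 0 → mismatch
  c2: data parity 0, sent cp 0 → ok
  c3: data parity 1, sent cp 1 → ok
Exactly one row (r2) and one column (c1) fail → the flipped bit is at their intersection.

row 2, column 1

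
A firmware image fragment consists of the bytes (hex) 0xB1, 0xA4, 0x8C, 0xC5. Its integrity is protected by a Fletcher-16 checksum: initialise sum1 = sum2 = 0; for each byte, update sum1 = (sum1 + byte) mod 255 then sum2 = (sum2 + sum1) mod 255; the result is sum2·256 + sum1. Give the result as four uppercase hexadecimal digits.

Running sums (mod 255):
  after byte 0 (0xB1): sum1=177, sum2=177
  after byte 1 (0xA4): sum1=86, sum2=8
  after byte 2 (0x8C): sum1=226, sum2=234
  after byte 3 (0xC5): sum1=168, sum2=147
Checksum = sum2·256 + sum1 = 147·256 + 168 = 37800 = 0x93A8.

93A8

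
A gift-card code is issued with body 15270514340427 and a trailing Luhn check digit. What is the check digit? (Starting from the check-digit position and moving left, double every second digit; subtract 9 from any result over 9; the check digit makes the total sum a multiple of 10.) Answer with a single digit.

Partial digits right→left: 7 2 4 0 4 3 4 1 5 0 7 2 5 1
Double every second digit counting from the check-digit position (so the 1st, 3rd, 5th, ... of the partial from the right).
  doubled (with −9 where >9): 5 8 8 8 1 5 1 → sum 36
  kept as-is: 2 0 3 1 0 2 1 → sum 9
Total = 36 + 9 = 45.
Check digit = (10 − (45 mod 10)) mod 10 = 5.

5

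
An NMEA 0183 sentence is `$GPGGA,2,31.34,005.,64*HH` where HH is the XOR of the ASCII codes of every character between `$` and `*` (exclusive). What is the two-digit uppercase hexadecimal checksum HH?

56

XOR the ASCII codes of the payload characters:
  'G' = 0x47 → acc = 0x47
  'P' = 0x50 → acc = 0x17
  'G' = 0x47 → acc = 0x50
  'G' = 0x47 → acc = 0x17
  'A' = 0x41 → acc = 0x56
  ',' = 0x2C → acc = 0x7A
  '2' = 0x32 → acc = 0x48
  ',' = 0x2C → acc = 0x64
  '3' = 0x33 → acc = 0x57
  '1' = 0x31 → acc = 0x66
  '.' = 0x2E → acc = 0x48
  '3' = 0x33 → acc = 0x7B
  '4' = 0x34 → acc = 0x4F
  ',' = 0x2C → acc = 0x63
  '0' = 0x30 → acc = 0x53
  '0' = 0x30 → acc = 0x63
  '5' = 0x35 → acc = 0x56
  '.' = 0x2E → acc = 0x78
  ',' = 0x2C → acc = 0x54
  '6' = 0x36 → acc = 0x62
  '4' = 0x34 → acc = 0x56
Checksum = 0x56.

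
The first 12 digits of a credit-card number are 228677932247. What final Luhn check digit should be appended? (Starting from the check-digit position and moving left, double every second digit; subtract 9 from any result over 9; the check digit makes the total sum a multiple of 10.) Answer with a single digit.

Partial digits right→left: 7 4 2 2 3 9 7 7 6 8 2 2
Double every second digit counting from the check-digit position (so the 1st, 3rd, 5th, ... of the partial from the right).
  doubled (with −9 where >9): 5 4 6 5 3 4 → sum 27
  kept as-is: 4 2 9 7 8 2 → sum 32
Total = 27 + 32 = 59.
Check digit = (10 − (59 mod 10)) mod 10 = 1.

1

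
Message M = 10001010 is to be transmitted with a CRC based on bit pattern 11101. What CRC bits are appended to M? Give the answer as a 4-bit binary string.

1011

Append 4 zeros: 100010100000. Divide by 11101 (XOR where the leading bit is 1):
  pos 0: 10001 XOR 11101 = 01100
  pos 1: 11000 XOR 11101 = 00101
  pos 3: 10110 XOR 11101 = 01011
  pos 4: 10110 XOR 11101 = 01011
  pos 5: 10110 XOR 11101 = 01011
  pos 6: 10110 XOR 11101 = 01011
  pos 7: 10110 XOR 11101 = 01011
Remainder (last 4 bits) = 1011. This is the CRC / FCS.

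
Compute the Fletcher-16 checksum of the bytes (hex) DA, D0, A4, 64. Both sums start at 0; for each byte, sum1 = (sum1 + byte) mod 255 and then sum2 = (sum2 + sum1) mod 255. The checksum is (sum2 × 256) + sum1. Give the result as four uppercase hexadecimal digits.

8BB4

Running sums (mod 255):
  after byte 0 (DA): sum1=218, sum2=218
  after byte 1 (D0): sum1=171, sum2=134
  after byte 2 (A4): sum1=80, sum2=214
  after byte 3 (64): sum1=180, sum2=139
Checksum = sum2·256 + sum1 = 139·256 + 180 = 35764 = 0x8BB4.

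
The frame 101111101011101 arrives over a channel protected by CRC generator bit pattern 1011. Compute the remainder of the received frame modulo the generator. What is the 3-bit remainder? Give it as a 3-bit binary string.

Modulo-2 division of 101111101011101 by 1011:
  pos 0: 1011 XOR 1011 = 0000
  pos 4: 1110 XOR 1011 = 0101
  pos 5: 1011 XOR 1011 = 0000
  pos 10: 1110 XOR 1011 = 0101
  pos 11: 1011 XOR 1011 = 0000
Remainder = 000 (zero — the frame passes the CRC check).

000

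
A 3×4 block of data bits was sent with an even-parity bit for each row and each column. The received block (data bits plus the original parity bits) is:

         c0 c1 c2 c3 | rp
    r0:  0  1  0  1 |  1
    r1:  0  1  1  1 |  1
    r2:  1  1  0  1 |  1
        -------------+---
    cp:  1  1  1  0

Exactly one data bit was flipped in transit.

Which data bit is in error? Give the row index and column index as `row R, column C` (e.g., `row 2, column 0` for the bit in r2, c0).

row 0, column 3

Recompute each row's even parity and compare to rp:
  r0: data parity 0, sent rp 1 → mismatch
  r1: data parity 1, sent rp 1 → ok
  r2: data parity 1, sent rp 1 → ok
Recompute each column's even parity and compare to cp:
  c0: data parity 1, sent cp 1 → ok
  c1: data parity 1, sent cp 1 → ok
  c2: data parity 1, sent cp 1 → ok
  c3: data parity 1, sent cp 0 → mismatch
Exactly one row (r0) and one column (c3) fail → the flipped bit is at their intersection.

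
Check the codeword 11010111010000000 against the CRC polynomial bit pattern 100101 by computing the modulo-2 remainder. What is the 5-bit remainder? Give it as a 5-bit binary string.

00000

Modulo-2 division of 11010111010000000 by 100101:
  pos 0: 110101 XOR 100101 = 010000
  pos 1: 100001 XOR 100101 = 000100
  pos 4: 100101 XOR 100101 = 000000
Remainder = 00000 (zero — the frame passes the CRC check).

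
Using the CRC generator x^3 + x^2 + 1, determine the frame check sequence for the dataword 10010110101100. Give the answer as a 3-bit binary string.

Append 3 zeros: 10010110101100000. Divide by 1101 (XOR where the leading bit is 1):
  pos 0: 1001 XOR 1101 = 0100
  pos 1: 1000 XOR 1101 = 0101
  pos 2: 1011 XOR 1101 = 0110
  pos 3: 1101 XOR 1101 = 0000
  pos 8: 1011 XOR 1101 = 0110
  pos 9: 1100 XOR 1101 = 0001
  pos 12: 1000 XOR 1101 = 0101
  pos 13: 1010 XOR 1101 = 0111
Remainder (last 3 bits) = 111. This is the CRC / FCS.

111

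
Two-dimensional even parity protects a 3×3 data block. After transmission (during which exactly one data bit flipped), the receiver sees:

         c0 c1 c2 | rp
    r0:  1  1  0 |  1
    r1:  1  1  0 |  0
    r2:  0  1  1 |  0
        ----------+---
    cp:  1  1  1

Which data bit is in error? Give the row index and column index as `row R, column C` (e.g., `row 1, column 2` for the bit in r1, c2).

Recompute each row's even parity and compare to rp:
  r0: data parity 0, sent rp 1 → mismatch
  r1: data parity 0, sent rp 0 → ok
  r2: data parity 0, sent rp 0 → ok
Recompute each column's even parity and compare to cp:
  c0: data parity 0, sent cp 1 → mismatch
  c1: data parity 1, sent cp 1 → ok
  c2: data parity 1, sent cp 1 → ok
Exactly one row (r0) and one column (c0) fail → the flipped bit is at their intersection.

row 0, column 0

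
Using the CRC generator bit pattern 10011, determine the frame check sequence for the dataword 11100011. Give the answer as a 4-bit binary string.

Append 4 zeros: 111000110000. Divide by 10011 (XOR where the leading bit is 1):
  pos 0: 11100 XOR 10011 = 01111
  pos 1: 11110 XOR 10011 = 01101
  pos 2: 11011 XOR 10011 = 01000
  pos 3: 10001 XOR 10011 = 00010
  pos 6: 10000 XOR 10011 = 00011
Remainder (last 4 bits) = 0110. This is the CRC / FCS.

0110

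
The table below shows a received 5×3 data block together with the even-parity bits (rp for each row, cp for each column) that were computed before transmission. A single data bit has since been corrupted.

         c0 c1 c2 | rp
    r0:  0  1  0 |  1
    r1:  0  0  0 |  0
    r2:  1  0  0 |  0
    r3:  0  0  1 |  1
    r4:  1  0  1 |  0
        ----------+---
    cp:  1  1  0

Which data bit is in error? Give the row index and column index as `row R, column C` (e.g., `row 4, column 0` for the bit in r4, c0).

Recompute each row's even parity and compare to rp:
  r0: data parity 1, sent rp 1 → ok
  r1: data parity 0, sent rp 0 → ok
  r2: data parity 1, sent rp 0 → mismatch
  r3: data parity 1, sent rp 1 → ok
  r4: data parity 0, sent rp 0 → ok
Recompute each column's even parity and compare to cp:
  c0: data parity 0, sent cp 1 → mismatch
  c1: data parity 1, sent cp 1 → ok
  c2: data parity 0, sent cp 0 → ok
Exactly one row (r2) and one column (c0) fail → the flipped bit is at their intersection.

row 2, column 0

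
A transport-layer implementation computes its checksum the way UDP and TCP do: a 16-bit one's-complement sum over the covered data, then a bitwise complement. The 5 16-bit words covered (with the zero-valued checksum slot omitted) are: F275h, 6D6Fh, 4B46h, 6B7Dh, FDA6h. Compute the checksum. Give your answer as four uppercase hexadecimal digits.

EBAF

One's-complement addition (fold any carry out of bit 15 back into bit 0):
  0xF275 + 0x6D6F = 0x15FE4 → wrap carry → 0x5FE5
  0x5FE5 + 0x4B46 = 0x0AB2B
  0xAB2B + 0x6B7D = 0x116A8 → wrap carry → 0x16A9
  0x16A9 + 0xFDA6 = 0x1144F → wrap carry → 0x1450
One's-complement sum = 0x1450.
Checksum = ~0x1450 & 0xFFFF = 0xEBAF.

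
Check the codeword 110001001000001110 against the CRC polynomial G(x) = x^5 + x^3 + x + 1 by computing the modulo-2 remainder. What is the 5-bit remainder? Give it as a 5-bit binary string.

Modulo-2 division of 110001001000001110 by 101011:
  pos 0: 110001 XOR 101011 = 011010
  pos 1: 110100 XOR 101011 = 011111
  pos 2: 111110 XOR 101011 = 010101
  pos 3: 101011 XOR 101011 = 000000
Remainder = 01110 (nonzero — an error is detected).

01110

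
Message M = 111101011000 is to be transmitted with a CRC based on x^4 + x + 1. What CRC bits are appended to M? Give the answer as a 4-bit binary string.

0011

Append 4 zeros: 1111010110000000. Divide by 10011 (XOR where the leading bit is 1):
  pos 0: 11110 XOR 10011 = 01101
  pos 1: 11011 XOR 10011 = 01000
  pos 2: 10000 XOR 10011 = 00011
  pos 5: 11110 XOR 10011 = 01101
  pos 6: 11010 XOR 10011 = 01001
  pos 7: 10010 XOR 10011 = 00001
  pos 11: 10000 XOR 10011 = 00011
Remainder (last 4 bits) = 0011. This is the CRC / FCS.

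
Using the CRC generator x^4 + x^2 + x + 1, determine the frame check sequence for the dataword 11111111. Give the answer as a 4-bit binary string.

Append 4 zeros: 111111110000. Divide by 10111 (XOR where the leading bit is 1):
  pos 0: 11111 XOR 10111 = 01000
  pos 1: 10001 XOR 10111 = 00110
  pos 3: 11011 XOR 10111 = 01100
  pos 4: 11000 XOR 10111 = 01111
  pos 5: 11110 XOR 10111 = 01001
  pos 6: 10010 XOR 10111 = 00101
Remainder (last 4 bits) = 1010. This is the CRC / FCS.

1010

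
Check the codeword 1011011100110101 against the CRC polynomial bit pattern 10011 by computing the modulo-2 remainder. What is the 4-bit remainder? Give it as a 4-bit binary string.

Modulo-2 division of 1011011100110101 by 10011:
  pos 0: 10110 XOR 10011 = 00101
  pos 2: 10111 XOR 10011 = 00100
  pos 4: 10010 XOR 10011 = 00001
  pos 8: 10110 XOR 10011 = 00101
  pos 10: 10110 XOR 10011 = 00101
Remainder = 1011 (nonzero — an error is detected).

1011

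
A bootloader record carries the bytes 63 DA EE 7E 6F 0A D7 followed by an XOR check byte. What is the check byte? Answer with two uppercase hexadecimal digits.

9B

XOR the bytes together:
  start with 0x63
  0x63 ⊕ 0xDA = 0xB9
  0xB9 ⊕ 0xEE = 0x57
  0x57 ⊕ 0x7E = 0x29
  0x29 ⊕ 0x6F = 0x46
  0x46 ⊕ 0x0A = 0x4C
  0x4C ⊕ 0xD7 = 0x9B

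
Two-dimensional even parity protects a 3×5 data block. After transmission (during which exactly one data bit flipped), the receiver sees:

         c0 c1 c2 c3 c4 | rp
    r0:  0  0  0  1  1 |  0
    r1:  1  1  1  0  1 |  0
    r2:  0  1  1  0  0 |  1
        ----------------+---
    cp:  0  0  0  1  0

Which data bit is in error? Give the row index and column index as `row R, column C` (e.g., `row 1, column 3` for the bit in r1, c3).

row 2, column 0

Recompute each row's even parity and compare to rp:
  r0: data parity 0, sent rp 0 → ok
  r1: data parity 0, sent rp 0 → ok
  r2: data parity 0, sent rp 1 → mismatch
Recompute each column's even parity and compare to cp:
  c0: data parity 1, sent cp 0 → mismatch
  c1: data parity 0, sent cp 0 → ok
  c2: data parity 0, sent cp 0 → ok
  c3: data parity 1, sent cp 1 → ok
  c4: data parity 0, sent cp 0 → ok
Exactly one row (r2) and one column (c0) fail → the flipped bit is at their intersection.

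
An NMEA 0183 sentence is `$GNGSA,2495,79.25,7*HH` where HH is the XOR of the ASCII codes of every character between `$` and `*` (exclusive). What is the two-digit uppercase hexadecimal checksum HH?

6A

XOR the ASCII codes of the payload characters:
  'G' = 0x47 → acc = 0x47
  'N' = 0x4E → acc = 0x09
  'G' = 0x47 → acc = 0x4E
  'S' = 0x53 → acc = 0x1D
  'A' = 0x41 → acc = 0x5C
  ',' = 0x2C → acc = 0x70
  '2' = 0x32 → acc = 0x42
  '4' = 0x34 → acc = 0x76
  '9' = 0x39 → acc = 0x4F
  '5' = 0x35 → acc = 0x7A
  ',' = 0x2C → acc = 0x56
  '7' = 0x37 → acc = 0x61
  '9' = 0x39 → acc = 0x58
  '.' = 0x2E → acc = 0x76
  '2' = 0x32 → acc = 0x44
  '5' = 0x35 → acc = 0x71
  ',' = 0x2C → acc = 0x5D
  '7' = 0x37 → acc = 0x6A
Checksum = 0x6A.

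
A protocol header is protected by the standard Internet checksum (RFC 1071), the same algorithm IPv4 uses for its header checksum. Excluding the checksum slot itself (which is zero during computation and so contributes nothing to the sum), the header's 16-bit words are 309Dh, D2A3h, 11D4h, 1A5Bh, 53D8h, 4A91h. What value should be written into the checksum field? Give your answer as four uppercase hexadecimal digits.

3226

One's-complement addition (fold any carry out of bit 15 back into bit 0):
  0x309D + 0xD2A3 = 0x10340 → wrap carry → 0x0341
  0x0341 + 0x11D4 = 0x01515
  0x1515 + 0x1A5B = 0x02F70
  0x2F70 + 0x53D8 = 0x08348
  0x8348 + 0x4A91 = 0x0CDD9
One's-complement sum = 0xCDD9.
Checksum = ~0xCDD9 & 0xFFFF = 0x3226.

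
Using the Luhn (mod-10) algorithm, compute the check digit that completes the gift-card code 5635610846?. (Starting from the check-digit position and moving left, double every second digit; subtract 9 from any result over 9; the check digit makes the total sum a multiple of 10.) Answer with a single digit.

6

Partial digits right→left: 6 4 8 0 1 6 5 3 6 5
Double every second digit counting from the check-digit position (so the 1st, 3rd, 5th, ... of the partial from the right).
  doubled (with −9 where >9): 3 7 2 1 3 → sum 16
  kept as-is: 4 0 6 3 5 → sum 18
Total = 16 + 18 = 34.
Check digit = (10 − (34 mod 10)) mod 10 = 6.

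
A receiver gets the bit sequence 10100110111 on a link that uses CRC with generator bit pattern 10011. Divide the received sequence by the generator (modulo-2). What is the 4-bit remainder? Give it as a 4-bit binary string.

0000

Modulo-2 division of 10100110111 by 10011:
  pos 0: 10100 XOR 10011 = 00111
  pos 2: 11111 XOR 10011 = 01100
  pos 3: 11000 XOR 10011 = 01011
  pos 4: 10111 XOR 10011 = 00100
  pos 6: 10011 XOR 10011 = 00000
Remainder = 0000 (zero — the frame passes the CRC check).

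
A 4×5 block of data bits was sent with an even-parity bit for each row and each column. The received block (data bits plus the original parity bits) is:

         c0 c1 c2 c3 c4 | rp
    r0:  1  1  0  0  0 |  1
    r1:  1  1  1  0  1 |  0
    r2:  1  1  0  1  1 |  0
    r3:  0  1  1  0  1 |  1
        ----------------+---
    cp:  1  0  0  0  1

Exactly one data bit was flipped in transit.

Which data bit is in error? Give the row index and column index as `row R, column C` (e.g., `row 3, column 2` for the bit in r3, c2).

row 0, column 3

Recompute each row's even parity and compare to rp:
  r0: data parity 0, sent rp 1 → mismatch
  r1: data parity 0, sent rp 0 → ok
  r2: data parity 0, sent rp 0 → ok
  r3: data parity 1, sent rp 1 → ok
Recompute each column's even parity and compare to cp:
  c0: data parity 1, sent cp 1 → ok
  c1: data parity 0, sent cp 0 → ok
  c2: data parity 0, sent cp 0 → ok
  c3: data parity 1, sent cp 0 → mismatch
  c4: data parity 1, sent cp 1 → ok
Exactly one row (r0) and one column (c3) fail → the flipped bit is at their intersection.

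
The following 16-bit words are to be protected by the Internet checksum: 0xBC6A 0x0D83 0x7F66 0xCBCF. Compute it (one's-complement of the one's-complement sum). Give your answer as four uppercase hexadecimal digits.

EADB

One's-complement addition (fold any carry out of bit 15 back into bit 0):
  0xBC6A + 0x0D83 = 0x0C9ED
  0xC9ED + 0x7F66 = 0x14953 → wrap carry → 0x4954
  0x4954 + 0xCBCF = 0x11523 → wrap carry → 0x1524
One's-complement sum = 0x1524.
Checksum = ~0x1524 & 0xFFFF = 0xEADB.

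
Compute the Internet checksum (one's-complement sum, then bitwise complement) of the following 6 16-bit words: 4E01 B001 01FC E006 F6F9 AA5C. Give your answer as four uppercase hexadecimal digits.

One's-complement addition (fold any carry out of bit 15 back into bit 0):
  0x4E01 + 0xB001 = 0x0FE02
  0xFE02 + 0x01FC = 0x0FFFE
  0xFFFE + 0xE006 = 0x1E004 → wrap carry → 0xE005
  0xE005 + 0xF6F9 = 0x1D6FE → wrap carry → 0xD6FF
  0xD6FF + 0xAA5C = 0x1815B → wrap carry → 0x815C
One's-complement sum = 0x815C.
Checksum = ~0x815C & 0xFFFF = 0x7EA3.

7EA3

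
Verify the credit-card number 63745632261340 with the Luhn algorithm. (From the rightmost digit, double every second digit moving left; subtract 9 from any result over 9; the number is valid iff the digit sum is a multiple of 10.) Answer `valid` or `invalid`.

From the right, keep odd positions and double even positions (subtract 9 from any doubled value over 9):
  doubled (positions 2,4,...): 8 2 4 6 1 5 3 → sum 29
  kept (positions 1,3,...): 0 3 6 2 6 4 3 → sum 24
Total = 53.
53 mod 10 = 3, so the number is invalid.

invalid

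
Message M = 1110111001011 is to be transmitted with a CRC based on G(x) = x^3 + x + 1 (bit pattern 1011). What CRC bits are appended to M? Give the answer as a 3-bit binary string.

Append 3 zeros: 1110111001011000. Divide by 1011 (XOR where the leading bit is 1):
  pos 0: 1110 XOR 1011 = 0101
  pos 1: 1011 XOR 1011 = 0000
  pos 5: 1100 XOR 1011 = 0111
  pos 6: 1111 XOR 1011 = 0100
  pos 7: 1000 XOR 1011 = 0011
  pos 9: 1111 XOR 1011 = 0100
  pos 10: 1000 XOR 1011 = 0011
  pos 12: 1100 XOR 1011 = 0111
Remainder (last 3 bits) = 111. This is the CRC / FCS.

111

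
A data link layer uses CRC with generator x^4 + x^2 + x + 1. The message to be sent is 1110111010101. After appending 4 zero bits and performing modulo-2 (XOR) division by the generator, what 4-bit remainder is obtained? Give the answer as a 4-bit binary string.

1000

Append 4 zeros: 11101110101010000. Divide by 10111 (XOR where the leading bit is 1):
  pos 0: 11101 XOR 10111 = 01010
  pos 1: 10101 XOR 10111 = 00010
  pos 4: 10101 XOR 10111 = 00010
  pos 7: 10010 XOR 10111 = 00101
  pos 9: 10110 XOR 10111 = 00001
Remainder (last 4 bits) = 1000. This is the CRC / FCS.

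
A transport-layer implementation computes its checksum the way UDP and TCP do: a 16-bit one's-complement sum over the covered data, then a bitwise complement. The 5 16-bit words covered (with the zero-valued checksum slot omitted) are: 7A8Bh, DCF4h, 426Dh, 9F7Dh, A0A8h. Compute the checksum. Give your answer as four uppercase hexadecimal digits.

25EC

One's-complement addition (fold any carry out of bit 15 back into bit 0):
  0x7A8B + 0xDCF4 = 0x1577F → wrap carry → 0x5780
  0x5780 + 0x426D = 0x099ED
  0x99ED + 0x9F7D = 0x1396A → wrap carry → 0x396B
  0x396B + 0xA0A8 = 0x0DA13
One's-complement sum = 0xDA13.
Checksum = ~0xDA13 & 0xFFFF = 0x25EC.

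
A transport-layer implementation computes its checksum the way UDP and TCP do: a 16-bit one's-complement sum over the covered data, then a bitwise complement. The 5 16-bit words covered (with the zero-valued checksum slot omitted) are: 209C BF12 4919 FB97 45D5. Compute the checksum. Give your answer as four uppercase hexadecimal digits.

One's-complement addition (fold any carry out of bit 15 back into bit 0):
  0x209C + 0xBF12 = 0x0DFAE
  0xDFAE + 0x4919 = 0x128C7 → wrap carry → 0x28C8
  0x28C8 + 0xFB97 = 0x1245F → wrap carry → 0x2460
  0x2460 + 0x45D5 = 0x06A35
One's-complement sum = 0x6A35.
Checksum = ~0x6A35 & 0xFFFF = 0x95CA.

95CA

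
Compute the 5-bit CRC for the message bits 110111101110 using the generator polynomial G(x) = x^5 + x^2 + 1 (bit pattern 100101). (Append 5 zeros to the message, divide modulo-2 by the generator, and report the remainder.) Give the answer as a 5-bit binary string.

10011

Append 5 zeros: 11011110111000000. Divide by 100101 (XOR where the leading bit is 1):
  pos 0: 110111 XOR 100101 = 010010
  pos 1: 100101 XOR 100101 = 000000
  pos 8: 111000 XOR 100101 = 011101
  pos 9: 111010 XOR 100101 = 011111
  pos 10: 111110 XOR 100101 = 011011
  pos 11: 110110 XOR 100101 = 010011
Remainder (last 5 bits) = 10011. This is the CRC / FCS.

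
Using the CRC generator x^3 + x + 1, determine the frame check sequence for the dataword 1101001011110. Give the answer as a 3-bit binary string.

Append 3 zeros: 1101001011110000. Divide by 1011 (XOR where the leading bit is 1):
  pos 0: 1101 XOR 1011 = 0110
  pos 1: 1100 XOR 1011 = 0111
  pos 2: 1110 XOR 1011 = 0101
  pos 3: 1011 XOR 1011 = 0000
  pos 8: 1111 XOR 1011 = 0100
  pos 9: 1000 XOR 1011 = 0011
  pos 11: 1100 XOR 1011 = 0111
  pos 12: 1110 XOR 1011 = 0101
Remainder (last 3 bits) = 101. This is the CRC / FCS.

101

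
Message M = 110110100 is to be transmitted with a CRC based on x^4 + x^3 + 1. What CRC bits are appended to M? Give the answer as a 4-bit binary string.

Append 4 zeros: 1101101000000. Divide by 11001 (XOR where the leading bit is 1):
  pos 0: 11011 XOR 11001 = 00010
  pos 3: 10010 XOR 11001 = 01011
  pos 4: 10110 XOR 11001 = 01111
  pos 5: 11110 XOR 11001 = 00111
  pos 7: 11100 XOR 11001 = 00101
Remainder (last 4 bits) = 1010. This is the CRC / FCS.

1010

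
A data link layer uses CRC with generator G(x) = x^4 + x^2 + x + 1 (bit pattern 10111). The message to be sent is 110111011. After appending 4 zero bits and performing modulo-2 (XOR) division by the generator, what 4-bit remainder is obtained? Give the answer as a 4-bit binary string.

Append 4 zeros: 1101110110000. Divide by 10111 (XOR where the leading bit is 1):
  pos 0: 11011 XOR 10111 = 01100
  pos 1: 11001 XOR 10111 = 01110
  pos 2: 11100 XOR 10111 = 01011
  pos 3: 10111 XOR 10111 = 00000
  pos 8: 10000 XOR 10111 = 00111
Remainder (last 4 bits) = 0111. This is the CRC / FCS.

0111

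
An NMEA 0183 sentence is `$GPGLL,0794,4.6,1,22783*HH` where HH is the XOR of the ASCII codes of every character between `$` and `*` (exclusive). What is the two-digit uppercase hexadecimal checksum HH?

7B

XOR the ASCII codes of the payload characters:
  'G' = 0x47 → acc = 0x47
  'P' = 0x50 → acc = 0x17
  'G' = 0x47 → acc = 0x50
  'L' = 0x4C → acc = 0x1C
  'L' = 0x4C → acc = 0x50
  ',' = 0x2C → acc = 0x7C
  '0' = 0x30 → acc = 0x4C
  '7' = 0x37 → acc = 0x7B
  '9' = 0x39 → acc = 0x42
  '4' = 0x34 → acc = 0x76
  ',' = 0x2C → acc = 0x5A
  '4' = 0x34 → acc = 0x6E
  '.' = 0x2E → acc = 0x40
  '6' = 0x36 → acc = 0x76
  ',' = 0x2C → acc = 0x5A
  '1' = 0x31 → acc = 0x6B
  ',' = 0x2C → acc = 0x47
  '2' = 0x32 → acc = 0x75
  '2' = 0x32 → acc = 0x47
  '7' = 0x37 → acc = 0x70
  '8' = 0x38 → acc = 0x48
  '3' = 0x33 → acc = 0x7B
Checksum = 0x7B.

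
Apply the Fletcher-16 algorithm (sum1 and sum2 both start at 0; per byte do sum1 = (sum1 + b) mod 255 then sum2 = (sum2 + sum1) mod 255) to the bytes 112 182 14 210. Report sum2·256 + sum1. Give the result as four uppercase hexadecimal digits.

D408

Running sums (mod 255):
  after byte 0 (112): sum1=112, sum2=112
  after byte 1 (182): sum1=39, sum2=151
  after byte 2 (14): sum1=53, sum2=204
  after byte 3 (210): sum1=8, sum2=212
Checksum = sum2·256 + sum1 = 212·256 + 8 = 54280 = 0xD408.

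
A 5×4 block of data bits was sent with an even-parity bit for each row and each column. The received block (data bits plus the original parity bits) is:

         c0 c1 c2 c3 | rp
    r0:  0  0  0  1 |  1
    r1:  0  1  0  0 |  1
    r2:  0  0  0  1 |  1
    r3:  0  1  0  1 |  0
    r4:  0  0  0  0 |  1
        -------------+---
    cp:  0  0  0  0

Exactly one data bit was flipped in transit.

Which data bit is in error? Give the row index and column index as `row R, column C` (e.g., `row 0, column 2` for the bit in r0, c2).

Recompute each row's even parity and compare to rp:
  r0: data parity 1, sent rp 1 → ok
  r1: data parity 1, sent rp 1 → ok
  r2: data parity 1, sent rp 1 → ok
  r3: data parity 0, sent rp 0 → ok
  r4: data parity 0, sent rp 1 → mismatch
Recompute each column's even parity and compare to cp:
  c0: data parity 0, sent cp 0 → ok
  c1: data parity 0, sent cp 0 → ok
  c2: data parity 0, sent cp 0 → ok
  c3: data parity 1, sent cp 0 → mismatch
Exactly one row (r4) and one column (c3) fail → the flipped bit is at their intersection.

row 4, column 3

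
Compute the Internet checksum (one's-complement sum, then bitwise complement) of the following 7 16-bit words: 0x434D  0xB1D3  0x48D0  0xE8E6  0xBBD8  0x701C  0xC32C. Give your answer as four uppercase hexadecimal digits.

One's-complement addition (fold any carry out of bit 15 back into bit 0):
  0x434D + 0xB1D3 = 0x0F520
  0xF520 + 0x48D0 = 0x13DF0 → wrap carry → 0x3DF1
  0x3DF1 + 0xE8E6 = 0x126D7 → wrap carry → 0x26D8
  0x26D8 + 0xBBD8 = 0x0E2B0
  0xE2B0 + 0x701C = 0x152CC → wrap carry → 0x52CD
  0x52CD + 0xC32C = 0x115F9 → wrap carry → 0x15FA
One's-complement sum = 0x15FA.
Checksum = ~0x15FA & 0xFFFF = 0xEA05.

EA05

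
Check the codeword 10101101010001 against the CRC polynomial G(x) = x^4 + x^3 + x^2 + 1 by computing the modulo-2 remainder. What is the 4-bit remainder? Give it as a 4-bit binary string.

Modulo-2 division of 10101101010001 by 11101:
  pos 0: 10101 XOR 11101 = 01000
  pos 1: 10001 XOR 11101 = 01100
  pos 2: 11000 XOR 11101 = 00101
  pos 4: 10110 XOR 11101 = 01011
  pos 5: 10111 XOR 11101 = 01010
  pos 6: 10100 XOR 11101 = 01001
  pos 7: 10010 XOR 11101 = 01111
  pos 8: 11110 XOR 11101 = 00011
Remainder = 0111 (nonzero — an error is detected).

0111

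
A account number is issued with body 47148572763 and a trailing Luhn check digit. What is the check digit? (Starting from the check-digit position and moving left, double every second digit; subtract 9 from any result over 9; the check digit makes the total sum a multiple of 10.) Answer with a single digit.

Partial digits right→left: 3 6 7 2 7 5 8 4 1 7 4
Double every second digit counting from the check-digit position (so the 1st, 3rd, 5th, ... of the partial from the right).
  doubled (with −9 where >9): 6 5 5 7 2 8 → sum 33
  kept as-is: 6 2 5 4 7 → sum 24
Total = 33 + 24 = 57.
Check digit = (10 − (57 mod 10)) mod 10 = 3.

3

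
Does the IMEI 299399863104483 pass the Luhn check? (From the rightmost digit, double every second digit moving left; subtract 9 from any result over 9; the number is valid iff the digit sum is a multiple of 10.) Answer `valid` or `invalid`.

invalid

From the right, keep odd positions and double even positions (subtract 9 from any doubled value over 9):
  doubled (positions 2,4,...): 7 8 2 3 9 6 9 → sum 44
  kept (positions 1,3,...): 3 4 0 3 8 9 9 2 → sum 38
Total = 82.
82 mod 10 = 2, so the number is invalid.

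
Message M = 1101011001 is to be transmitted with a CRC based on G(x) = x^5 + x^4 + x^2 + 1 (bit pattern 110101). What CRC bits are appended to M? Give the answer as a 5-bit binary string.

Append 5 zeros: 110101100100000. Divide by 110101 (XOR where the leading bit is 1):
  pos 0: 110101 XOR 110101 = 000000
  pos 6: 100100 XOR 110101 = 010001
  pos 7: 100010 XOR 110101 = 010111
  pos 8: 101110 XOR 110101 = 011011
  pos 9: 110110 XOR 110101 = 000011
Remainder (last 5 bits) = 00011. This is the CRC / FCS.

00011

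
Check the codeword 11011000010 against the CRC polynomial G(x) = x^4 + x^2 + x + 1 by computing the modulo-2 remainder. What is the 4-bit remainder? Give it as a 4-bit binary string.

Modulo-2 division of 11011000010 by 10111:
  pos 0: 11011 XOR 10111 = 01100
  pos 1: 11000 XOR 10111 = 01111
  pos 2: 11110 XOR 10111 = 01001
  pos 3: 10010 XOR 10111 = 00101
  pos 5: 10101 XOR 10111 = 00010
Remainder = 0100 (nonzero — an error is detected).

0100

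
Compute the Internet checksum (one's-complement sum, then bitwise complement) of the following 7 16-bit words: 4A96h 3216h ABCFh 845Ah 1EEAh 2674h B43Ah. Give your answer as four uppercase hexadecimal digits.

One's-complement addition (fold any carry out of bit 15 back into bit 0):
  0x4A96 + 0x3216 = 0x07CAC
  0x7CAC + 0xABCF = 0x1287B → wrap carry → 0x287C
  0x287C + 0x845A = 0x0ACD6
  0xACD6 + 0x1EEA = 0x0CBC0
  0xCBC0 + 0x2674 = 0x0F234
  0xF234 + 0xB43A = 0x1A66E → wrap carry → 0xA66F
One's-complement sum = 0xA66F.
Checksum = ~0xA66F & 0xFFFF = 0x5990.

5990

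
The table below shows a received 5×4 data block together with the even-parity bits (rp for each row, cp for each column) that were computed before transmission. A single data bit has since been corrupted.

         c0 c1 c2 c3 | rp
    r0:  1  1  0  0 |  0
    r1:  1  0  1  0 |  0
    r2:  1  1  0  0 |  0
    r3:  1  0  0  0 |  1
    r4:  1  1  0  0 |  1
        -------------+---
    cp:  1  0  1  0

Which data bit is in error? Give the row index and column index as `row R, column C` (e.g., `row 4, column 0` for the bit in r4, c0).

Recompute each row's even parity and compare to rp:
  r0: data parity 0, sent rp 0 → ok
  r1: data parity 0, sent rp 0 → ok
  r2: data parity 0, sent rp 0 → ok
  r3: data parity 1, sent rp 1 → ok
  r4: data parity 0, sent rp 1 → mismatch
Recompute each column's even parity and compare to cp:
  c0: data parity 1, sent cp 1 → ok
  c1: data parity 1, sent cp 0 → mismatch
  c2: data parity 1, sent cp 1 → ok
  c3: data parity 0, sent cp 0 → ok
Exactly one row (r4) and one column (c1) fail → the flipped bit is at their intersection.

row 4, column 1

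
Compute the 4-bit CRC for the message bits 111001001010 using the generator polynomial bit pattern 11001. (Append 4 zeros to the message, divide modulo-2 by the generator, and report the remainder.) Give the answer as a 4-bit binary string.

Append 4 zeros: 1110010010100000. Divide by 11001 (XOR where the leading bit is 1):
  pos 0: 11100 XOR 11001 = 00101
  pos 2: 10110 XOR 11001 = 01111
  pos 3: 11110 XOR 11001 = 00111
  pos 5: 11110 XOR 11001 = 00111
  pos 7: 11110 XOR 11001 = 00111
  pos 9: 11100 XOR 11001 = 00101
  pos 11: 10100 XOR 11001 = 01101
Remainder (last 4 bits) = 1101. This is the CRC / FCS.

1101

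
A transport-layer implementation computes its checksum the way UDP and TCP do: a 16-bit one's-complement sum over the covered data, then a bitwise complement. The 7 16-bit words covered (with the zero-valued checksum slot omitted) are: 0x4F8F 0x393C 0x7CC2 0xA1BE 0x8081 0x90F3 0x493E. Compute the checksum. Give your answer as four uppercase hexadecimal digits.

FDFF

One's-complement addition (fold any carry out of bit 15 back into bit 0):
  0x4F8F + 0x393C = 0x088CB
  0x88CB + 0x7CC2 = 0x1058D → wrap carry → 0x058E
  0x058E + 0xA1BE = 0x0A74C
  0xA74C + 0x8081 = 0x127CD → wrap carry → 0x27CE
  0x27CE + 0x90F3 = 0x0B8C1
  0xB8C1 + 0x493E = 0x101FF → wrap carry → 0x0200
One's-complement sum = 0x0200.
Checksum = ~0x0200 & 0xFFFF = 0xFDFF.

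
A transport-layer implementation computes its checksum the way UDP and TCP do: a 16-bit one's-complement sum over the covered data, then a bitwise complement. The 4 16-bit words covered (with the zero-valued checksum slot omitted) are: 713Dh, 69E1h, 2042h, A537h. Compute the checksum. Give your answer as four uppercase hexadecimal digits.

5F67

One's-complement addition (fold any carry out of bit 15 back into bit 0):
  0x713D + 0x69E1 = 0x0DB1E
  0xDB1E + 0x2042 = 0x0FB60
  0xFB60 + 0xA537 = 0x1A097 → wrap carry → 0xA098
One's-complement sum = 0xA098.
Checksum = ~0xA098 & 0xFFFF = 0x5F67.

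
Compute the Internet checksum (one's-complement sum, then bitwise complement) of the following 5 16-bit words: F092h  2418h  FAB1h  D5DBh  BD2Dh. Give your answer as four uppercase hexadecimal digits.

5D99

One's-complement addition (fold any carry out of bit 15 back into bit 0):
  0xF092 + 0x2418 = 0x114AA → wrap carry → 0x14AB
  0x14AB + 0xFAB1 = 0x10F5C → wrap carry → 0x0F5D
  0x0F5D + 0xD5DB = 0x0E538
  0xE538 + 0xBD2D = 0x1A265 → wrap carry → 0xA266
One's-complement sum = 0xA266.
Checksum = ~0xA266 & 0xFFFF = 0x5D99.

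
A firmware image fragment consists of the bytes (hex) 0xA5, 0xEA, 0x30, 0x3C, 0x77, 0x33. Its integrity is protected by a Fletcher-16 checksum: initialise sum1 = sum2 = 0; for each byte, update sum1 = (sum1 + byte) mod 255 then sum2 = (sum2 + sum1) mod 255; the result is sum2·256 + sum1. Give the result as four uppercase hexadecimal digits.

Running sums (mod 255):
  after byte 0 (0xA5): sum1=165, sum2=165
  after byte 1 (0xEA): sum1=144, sum2=54
  after byte 2 (0x30): sum1=192, sum2=246
  after byte 3 (0x3C): sum1=252, sum2=243
  after byte 4 (0x77): sum1=116, sum2=104
  after byte 5 (0x33): sum1=167, sum2=16
Checksum = sum2·256 + sum1 = 16·256 + 167 = 4263 = 0x10A7.

10A7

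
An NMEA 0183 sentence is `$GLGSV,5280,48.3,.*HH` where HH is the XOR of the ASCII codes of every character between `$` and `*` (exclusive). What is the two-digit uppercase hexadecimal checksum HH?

XOR the ASCII codes of the payload characters:
  'G' = 0x47 → acc = 0x47
  'L' = 0x4C → acc = 0x0B
  'G' = 0x47 → acc = 0x4C
  'S' = 0x53 → acc = 0x1F
  'V' = 0x56 → acc = 0x49
  ',' = 0x2C → acc = 0x65
  '5' = 0x35 → acc = 0x50
  '2' = 0x32 → acc = 0x62
  '8' = 0x38 → acc = 0x5A
  '0' = 0x30 → acc = 0x6A
  ',' = 0x2C → acc = 0x46
  '4' = 0x34 → acc = 0x72
  '8' = 0x38 → acc = 0x4A
  '.' = 0x2E → acc = 0x64
  '3' = 0x33 → acc = 0x57
  ',' = 0x2C → acc = 0x7B
  '.' = 0x2E → acc = 0x55
Checksum = 0x55.

55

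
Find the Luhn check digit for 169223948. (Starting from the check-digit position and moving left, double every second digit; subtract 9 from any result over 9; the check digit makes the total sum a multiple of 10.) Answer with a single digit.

4

Partial digits right→left: 8 4 9 3 2 2 9 6 1
Double every second digit counting from the check-digit position (so the 1st, 3rd, 5th, ... of the partial from the right).
  doubled (with −9 where >9): 7 9 4 9 2 → sum 31
  kept as-is: 4 3 2 6 → sum 15
Total = 31 + 15 = 46.
Check digit = (10 − (46 mod 10)) mod 10 = 4.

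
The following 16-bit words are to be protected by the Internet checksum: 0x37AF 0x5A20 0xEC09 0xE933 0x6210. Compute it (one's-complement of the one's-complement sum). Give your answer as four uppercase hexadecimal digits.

36E2

One's-complement addition (fold any carry out of bit 15 back into bit 0):
  0x37AF + 0x5A20 = 0x091CF
  0x91CF + 0xEC09 = 0x17DD8 → wrap carry → 0x7DD9
  0x7DD9 + 0xE933 = 0x1670C → wrap carry → 0x670D
  0x670D + 0x6210 = 0x0C91D
One's-complement sum = 0xC91D.
Checksum = ~0xC91D & 0xFFFF = 0x36E2.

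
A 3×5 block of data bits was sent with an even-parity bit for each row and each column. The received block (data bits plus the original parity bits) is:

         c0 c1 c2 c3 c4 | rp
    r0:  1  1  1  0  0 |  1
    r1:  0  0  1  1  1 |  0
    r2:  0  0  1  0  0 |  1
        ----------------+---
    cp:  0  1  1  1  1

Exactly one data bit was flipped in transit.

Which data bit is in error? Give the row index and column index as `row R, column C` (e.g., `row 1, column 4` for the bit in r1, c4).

row 1, column 0

Recompute each row's even parity and compare to rp:
  r0: data parity 1, sent rp 1 → ok
  r1: data parity 1, sent rp 0 → mismatch
  r2: data parity 1, sent rp 1 → ok
Recompute each column's even parity and compare to cp:
  c0: data parity 1, sent cp 0 → mismatch
  c1: data parity 1, sent cp 1 → ok
  c2: data parity 1, sent cp 1 → ok
  c3: data parity 1, sent cp 1 → ok
  c4: data parity 1, sent cp 1 → ok
Exactly one row (r1) and one column (c0) fail → the flipped bit is at their intersection.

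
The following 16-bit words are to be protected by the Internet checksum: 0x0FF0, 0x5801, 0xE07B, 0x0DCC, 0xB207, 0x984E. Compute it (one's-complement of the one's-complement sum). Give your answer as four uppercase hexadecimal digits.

5F70

One's-complement addition (fold any carry out of bit 15 back into bit 0):
  0x0FF0 + 0x5801 = 0x067F1
  0x67F1 + 0xE07B = 0x1486C → wrap carry → 0x486D
  0x486D + 0x0DCC = 0x05639
  0x5639 + 0xB207 = 0x10840 → wrap carry → 0x0841
  0x0841 + 0x984E = 0x0A08F
One's-complement sum = 0xA08F.
Checksum = ~0xA08F & 0xFFFF = 0x5F70.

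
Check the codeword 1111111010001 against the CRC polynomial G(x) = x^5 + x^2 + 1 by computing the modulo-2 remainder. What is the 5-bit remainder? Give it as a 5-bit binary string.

Modulo-2 division of 1111111010001 by 100101:
  pos 0: 111111 XOR 100101 = 011010
  pos 1: 110101 XOR 100101 = 010000
  pos 2: 100000 XOR 100101 = 000101
  pos 5: 101100 XOR 100101 = 001001
  pos 7: 100101 XOR 100101 = 000000
Remainder = 00000 (zero — the frame passes the CRC check).

00000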